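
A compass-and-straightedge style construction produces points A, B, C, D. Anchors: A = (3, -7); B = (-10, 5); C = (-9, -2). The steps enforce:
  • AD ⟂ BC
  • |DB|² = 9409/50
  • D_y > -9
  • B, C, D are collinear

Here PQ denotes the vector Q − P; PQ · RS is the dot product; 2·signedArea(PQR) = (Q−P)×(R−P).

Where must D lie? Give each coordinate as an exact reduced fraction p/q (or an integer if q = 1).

D = (-403/50, -429/50)

1. D_x = -403/50  [B, C, D are collinear ∩ AD ⟂ BC]
2. D_y = -429/50  [B, C, D are collinear ∩ AD ⟂ BC]
   → D = (-403/50, -429/50)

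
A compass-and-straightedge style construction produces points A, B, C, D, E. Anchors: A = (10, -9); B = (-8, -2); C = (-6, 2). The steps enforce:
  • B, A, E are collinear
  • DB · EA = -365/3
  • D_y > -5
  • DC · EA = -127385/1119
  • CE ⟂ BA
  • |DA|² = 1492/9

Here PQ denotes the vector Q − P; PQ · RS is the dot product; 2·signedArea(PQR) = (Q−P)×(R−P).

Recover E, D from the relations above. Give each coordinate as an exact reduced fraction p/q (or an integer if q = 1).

D = (-2, -13/3)
E = (-2840/373, -802/373)

1. E_x = -2840/373  [B, A, E are collinear ∩ CE ⟂ BA]
2. E_y = -802/373  [B, A, E are collinear ∩ CE ⟂ BA]
   → E = (-2840/373, -802/373)
3. D_x = -2  [line -6570/373·x + 2555/373·y + -6205/1119 = 0 ∩ |DA|² = 1492/9]
4. D_y = -13/3  [line -6570/373·x + 2555/373·y + -6205/1119 = 0 ∩ |DA|² = 1492/9]
   → D = (-2, -13/3)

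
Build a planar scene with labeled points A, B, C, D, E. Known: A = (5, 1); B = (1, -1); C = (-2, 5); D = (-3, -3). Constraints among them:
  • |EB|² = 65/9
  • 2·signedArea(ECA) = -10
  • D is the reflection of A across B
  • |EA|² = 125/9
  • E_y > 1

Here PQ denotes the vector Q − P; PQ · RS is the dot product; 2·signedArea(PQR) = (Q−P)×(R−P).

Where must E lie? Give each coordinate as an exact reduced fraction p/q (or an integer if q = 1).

E = (4/3, 5/3)

1. E_x = 4/3  [line 4·x + 7·y + -17 = 0 ∩ |EB|² = 65/9]
2. E_y = 5/3  [line 4·x + 7·y + -17 = 0 ∩ |EB|² = 65/9]
   → E = (4/3, 5/3)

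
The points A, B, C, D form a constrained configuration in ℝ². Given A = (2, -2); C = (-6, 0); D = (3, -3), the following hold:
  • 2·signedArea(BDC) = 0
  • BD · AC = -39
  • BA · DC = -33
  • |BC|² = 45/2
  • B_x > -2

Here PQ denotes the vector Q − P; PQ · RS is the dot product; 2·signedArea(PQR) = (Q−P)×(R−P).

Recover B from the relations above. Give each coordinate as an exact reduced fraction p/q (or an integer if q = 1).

1. B_x = -3/2  [2·signedArea(BDC) = 0 ∩ BA · DC = -33]
2. B_y = -3/2  [2·signedArea(BDC) = 0 ∩ BA · DC = -33]
   → B = (-3/2, -3/2)

B = (-3/2, -3/2)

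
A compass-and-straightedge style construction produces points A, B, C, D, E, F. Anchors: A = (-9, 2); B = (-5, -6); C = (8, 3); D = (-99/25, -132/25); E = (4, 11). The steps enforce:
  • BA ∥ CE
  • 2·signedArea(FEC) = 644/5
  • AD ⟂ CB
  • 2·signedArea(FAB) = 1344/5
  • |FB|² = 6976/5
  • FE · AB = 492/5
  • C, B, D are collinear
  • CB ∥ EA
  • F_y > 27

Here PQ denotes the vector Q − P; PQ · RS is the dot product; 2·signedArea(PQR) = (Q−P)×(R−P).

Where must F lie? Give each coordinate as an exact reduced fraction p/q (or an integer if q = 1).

F = (299/25, 682/25)

1. F_x = 299/25  [2·signedArea(FAB) = 1344/5 ∩ FE · AB = 492/5]
2. F_y = 682/25  [2·signedArea(FAB) = 1344/5 ∩ FE · AB = 492/5]
   → F = (299/25, 682/25)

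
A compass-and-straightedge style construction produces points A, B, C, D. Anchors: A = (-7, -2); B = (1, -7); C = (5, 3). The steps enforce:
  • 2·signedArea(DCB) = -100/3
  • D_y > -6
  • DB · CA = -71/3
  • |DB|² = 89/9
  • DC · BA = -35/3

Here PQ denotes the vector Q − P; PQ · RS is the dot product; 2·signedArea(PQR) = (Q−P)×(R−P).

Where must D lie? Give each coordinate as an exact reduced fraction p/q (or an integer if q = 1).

D = (-5/3, -16/3)

1. D_x = -5/3  [DB · CA = -71/3 ∩ 2·signedArea(DCB) = -100/3]
2. D_y = -16/3  [DB · CA = -71/3 ∩ 2·signedArea(DCB) = -100/3]
   → D = (-5/3, -16/3)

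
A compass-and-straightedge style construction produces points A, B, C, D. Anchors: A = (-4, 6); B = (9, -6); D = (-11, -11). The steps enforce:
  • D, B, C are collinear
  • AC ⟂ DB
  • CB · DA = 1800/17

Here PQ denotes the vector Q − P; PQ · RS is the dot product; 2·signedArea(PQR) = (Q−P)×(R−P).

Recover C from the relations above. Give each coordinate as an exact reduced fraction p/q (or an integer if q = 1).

C = (-7/17, -142/17)

1. C_x = -7/17  [D, B, C are collinear ∩ AC ⟂ DB]
2. C_y = -142/17  [D, B, C are collinear ∩ AC ⟂ DB]
   → C = (-7/17, -142/17)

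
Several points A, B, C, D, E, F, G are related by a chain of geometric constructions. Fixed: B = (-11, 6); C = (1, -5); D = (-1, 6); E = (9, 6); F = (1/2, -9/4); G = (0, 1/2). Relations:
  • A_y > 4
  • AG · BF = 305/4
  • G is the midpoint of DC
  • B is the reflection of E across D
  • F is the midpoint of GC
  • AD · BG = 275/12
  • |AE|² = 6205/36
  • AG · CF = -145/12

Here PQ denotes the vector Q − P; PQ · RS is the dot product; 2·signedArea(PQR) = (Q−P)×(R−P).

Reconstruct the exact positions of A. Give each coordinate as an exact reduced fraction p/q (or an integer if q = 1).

1. A_x = -4  [AG · BF = 305/4 ∩ AD · BG = 275/12]
2. A_y = 25/6  [AG · BF = 305/4 ∩ AD · BG = 275/12]
   → A = (-4, 25/6)

A = (-4, 25/6)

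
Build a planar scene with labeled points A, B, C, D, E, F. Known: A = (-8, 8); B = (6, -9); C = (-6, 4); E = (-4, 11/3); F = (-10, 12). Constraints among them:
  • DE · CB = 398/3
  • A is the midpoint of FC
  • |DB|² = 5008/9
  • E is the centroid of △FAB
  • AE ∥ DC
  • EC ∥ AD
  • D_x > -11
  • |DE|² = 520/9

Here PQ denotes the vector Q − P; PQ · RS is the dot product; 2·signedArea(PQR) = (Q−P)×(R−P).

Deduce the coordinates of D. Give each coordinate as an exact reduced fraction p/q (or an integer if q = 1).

D = (-10, 25/3)

1. D_x = -10  [AE ∥ DC ∩ EC ∥ AD]
2. D_y = 25/3  [AE ∥ DC ∩ EC ∥ AD]
   → D = (-10, 25/3)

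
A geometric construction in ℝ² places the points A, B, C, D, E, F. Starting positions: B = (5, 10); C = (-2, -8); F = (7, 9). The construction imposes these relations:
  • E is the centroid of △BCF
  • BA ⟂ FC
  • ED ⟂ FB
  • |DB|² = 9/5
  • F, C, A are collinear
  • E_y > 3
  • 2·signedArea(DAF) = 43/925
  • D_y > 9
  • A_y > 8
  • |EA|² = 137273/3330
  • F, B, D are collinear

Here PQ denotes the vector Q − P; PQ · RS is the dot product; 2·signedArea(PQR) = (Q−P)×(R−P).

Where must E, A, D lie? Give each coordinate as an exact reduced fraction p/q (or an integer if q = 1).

1. E_x = 10/3  [E is the centroid of △BCF]
2. E_y = 11/3  [E is the centroid of △BCF]
   → E = (10/3, 11/3)
3. A_x = 2581/370  [F, C, A are collinear ∩ BA ⟂ FC]
4. A_y = 3313/370  [F, C, A are collinear ∩ BA ⟂ FC]
   → A = (2581/370, 3313/370)
5. D_x = 31/5  [F, B, D are collinear ∩ ED ⟂ FB]
6. D_y = 47/5  [F, B, D are collinear ∩ ED ⟂ FB]
   → D = (31/5, 47/5)

A = (2581/370, 3313/370)
D = (31/5, 47/5)
E = (10/3, 11/3)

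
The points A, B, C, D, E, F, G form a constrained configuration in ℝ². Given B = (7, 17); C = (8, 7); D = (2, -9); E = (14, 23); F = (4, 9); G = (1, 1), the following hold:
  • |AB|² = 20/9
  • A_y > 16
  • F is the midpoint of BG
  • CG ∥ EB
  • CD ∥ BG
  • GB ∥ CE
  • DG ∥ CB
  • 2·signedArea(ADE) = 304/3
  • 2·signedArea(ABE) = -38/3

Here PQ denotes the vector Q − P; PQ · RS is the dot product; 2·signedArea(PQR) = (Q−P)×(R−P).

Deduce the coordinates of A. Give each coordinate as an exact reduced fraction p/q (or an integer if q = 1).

1. A_x = 25/3  [2·signedArea(ADE) = 304/3 ∩ 2·signedArea(ABE) = -38/3]
2. A_y = 49/3  [2·signedArea(ADE) = 304/3 ∩ 2·signedArea(ABE) = -38/3]
   → A = (25/3, 49/3)

A = (25/3, 49/3)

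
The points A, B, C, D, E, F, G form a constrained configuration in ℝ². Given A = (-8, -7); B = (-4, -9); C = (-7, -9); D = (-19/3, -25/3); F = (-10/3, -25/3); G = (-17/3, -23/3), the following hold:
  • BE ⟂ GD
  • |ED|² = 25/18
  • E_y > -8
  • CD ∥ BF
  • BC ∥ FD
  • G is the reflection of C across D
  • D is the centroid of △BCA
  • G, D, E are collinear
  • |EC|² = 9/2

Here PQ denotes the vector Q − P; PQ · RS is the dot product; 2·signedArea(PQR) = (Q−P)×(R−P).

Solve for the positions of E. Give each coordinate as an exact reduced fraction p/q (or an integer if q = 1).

1. E_x = -11/2  [G, D, E are collinear ∩ BE ⟂ GD]
2. E_y = -15/2  [G, D, E are collinear ∩ BE ⟂ GD]
   → E = (-11/2, -15/2)

E = (-11/2, -15/2)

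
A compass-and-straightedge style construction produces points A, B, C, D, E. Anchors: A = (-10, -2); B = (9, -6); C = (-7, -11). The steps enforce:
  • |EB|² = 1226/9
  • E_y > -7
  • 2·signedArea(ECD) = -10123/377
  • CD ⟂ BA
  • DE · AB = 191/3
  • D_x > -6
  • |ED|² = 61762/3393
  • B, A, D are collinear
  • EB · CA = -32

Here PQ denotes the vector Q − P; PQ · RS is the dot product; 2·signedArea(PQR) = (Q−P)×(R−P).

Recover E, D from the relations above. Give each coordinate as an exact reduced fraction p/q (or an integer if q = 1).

D = (-2003/377, -1126/377)
E = (-8/3, -19/3)

1. D_x = -2003/377  [B, A, D are collinear ∩ CD ⟂ BA]
2. D_y = -1126/377  [B, A, D are collinear ∩ CD ⟂ BA]
   → D = (-2003/377, -1126/377)
3. E_x = -8/3  [2·signedArea(ECD) = -10123/377 ∩ EB · CA = -32]
4. E_y = -19/3  [2·signedArea(ECD) = -10123/377 ∩ EB · CA = -32]
   → E = (-8/3, -19/3)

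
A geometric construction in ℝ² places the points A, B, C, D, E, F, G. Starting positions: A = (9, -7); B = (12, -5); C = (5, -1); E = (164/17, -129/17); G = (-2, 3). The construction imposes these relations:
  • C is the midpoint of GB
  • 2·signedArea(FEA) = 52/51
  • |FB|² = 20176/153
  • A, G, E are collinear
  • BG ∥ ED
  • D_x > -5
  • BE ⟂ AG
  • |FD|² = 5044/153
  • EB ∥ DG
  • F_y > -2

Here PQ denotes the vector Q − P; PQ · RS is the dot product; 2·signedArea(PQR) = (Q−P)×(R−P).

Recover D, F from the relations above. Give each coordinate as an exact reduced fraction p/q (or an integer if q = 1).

D = (-74/17, 7/17)
F = (56/51, -71/51)

1. D_x = -74/17  [EB ∥ DG ∩ BG ∥ ED]
2. D_y = 7/17  [EB ∥ DG ∩ BG ∥ ED]
   → D = (-74/17, 7/17)
3. F_x = 56/51  [line -10/17·x + -11/17·y + -13/51 = 0 ∩ |FB|² = 20176/153]
4. F_y = -71/51  [line -10/17·x + -11/17·y + -13/51 = 0 ∩ |FB|² = 20176/153]
   → F = (56/51, -71/51)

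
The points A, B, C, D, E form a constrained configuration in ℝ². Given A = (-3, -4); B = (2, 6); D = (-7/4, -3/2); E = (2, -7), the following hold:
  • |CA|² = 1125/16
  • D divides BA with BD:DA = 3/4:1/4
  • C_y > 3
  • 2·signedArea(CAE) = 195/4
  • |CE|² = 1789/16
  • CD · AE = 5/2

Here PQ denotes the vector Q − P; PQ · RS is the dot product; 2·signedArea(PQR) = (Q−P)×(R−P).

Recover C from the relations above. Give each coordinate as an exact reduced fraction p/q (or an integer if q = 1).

C = (3/4, 7/2)

1. C_x = 3/4  [CD · AE = 5/2 ∩ 2·signedArea(CAE) = 195/4]
2. C_y = 7/2  [CD · AE = 5/2 ∩ 2·signedArea(CAE) = 195/4]
   → C = (3/4, 7/2)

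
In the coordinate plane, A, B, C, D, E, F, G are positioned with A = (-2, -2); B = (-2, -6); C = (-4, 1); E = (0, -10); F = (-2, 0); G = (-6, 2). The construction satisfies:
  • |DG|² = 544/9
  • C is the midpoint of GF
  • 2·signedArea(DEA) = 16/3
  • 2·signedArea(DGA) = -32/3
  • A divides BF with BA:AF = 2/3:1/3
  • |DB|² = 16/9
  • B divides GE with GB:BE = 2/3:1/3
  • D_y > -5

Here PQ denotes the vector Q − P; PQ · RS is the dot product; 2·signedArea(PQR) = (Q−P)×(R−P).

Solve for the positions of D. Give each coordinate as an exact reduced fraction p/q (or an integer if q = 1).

1. D_x = -2  [2·signedArea(DGA) = -32/3 ∩ 2·signedArea(DEA) = 16/3]
2. D_y = -14/3  [2·signedArea(DGA) = -32/3 ∩ 2·signedArea(DEA) = 16/3]
   → D = (-2, -14/3)

D = (-2, -14/3)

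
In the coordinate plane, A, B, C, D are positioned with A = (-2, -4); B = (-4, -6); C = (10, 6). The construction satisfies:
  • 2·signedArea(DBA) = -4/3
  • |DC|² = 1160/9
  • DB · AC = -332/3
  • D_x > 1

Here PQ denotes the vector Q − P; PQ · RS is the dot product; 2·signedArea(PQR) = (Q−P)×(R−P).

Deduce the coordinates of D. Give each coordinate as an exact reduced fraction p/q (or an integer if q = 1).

D = (4/3, -4/3)

1. D_x = 4/3  [DB · AC = -332/3 ∩ 2·signedArea(DBA) = -4/3]
2. D_y = -4/3  [DB · AC = -332/3 ∩ 2·signedArea(DBA) = -4/3]
   → D = (4/3, -4/3)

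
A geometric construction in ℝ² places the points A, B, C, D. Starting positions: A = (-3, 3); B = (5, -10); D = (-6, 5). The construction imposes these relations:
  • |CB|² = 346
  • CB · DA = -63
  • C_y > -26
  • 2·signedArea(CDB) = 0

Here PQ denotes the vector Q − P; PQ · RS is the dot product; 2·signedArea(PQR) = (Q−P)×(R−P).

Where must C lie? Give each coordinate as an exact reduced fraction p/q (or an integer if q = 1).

1. C_x = 16  [2·signedArea(CDB) = 0 ∩ CB · DA = -63]
2. C_y = -25  [2·signedArea(CDB) = 0 ∩ CB · DA = -63]
   → C = (16, -25)

C = (16, -25)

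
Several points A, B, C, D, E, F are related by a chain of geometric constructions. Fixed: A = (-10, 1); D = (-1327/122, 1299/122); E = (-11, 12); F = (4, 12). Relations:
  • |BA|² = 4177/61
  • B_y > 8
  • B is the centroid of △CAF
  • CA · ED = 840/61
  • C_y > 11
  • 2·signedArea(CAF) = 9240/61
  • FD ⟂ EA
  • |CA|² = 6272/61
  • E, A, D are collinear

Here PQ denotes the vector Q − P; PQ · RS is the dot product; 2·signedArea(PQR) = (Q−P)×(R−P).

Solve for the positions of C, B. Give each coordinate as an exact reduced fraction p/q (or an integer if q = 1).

1. C_x = -666/61  [2·signedArea(CAF) = 9240/61 ∩ CA · ED = 840/61]
2. C_y = 677/61  [2·signedArea(CAF) = 9240/61 ∩ CA · ED = 840/61]
   → C = (-666/61, 677/61)
3. B_x = -344/61  [B is the centroid of △CAF]
4. B_y = 490/61  [B is the centroid of △CAF]
   → B = (-344/61, 490/61)

B = (-344/61, 490/61)
C = (-666/61, 677/61)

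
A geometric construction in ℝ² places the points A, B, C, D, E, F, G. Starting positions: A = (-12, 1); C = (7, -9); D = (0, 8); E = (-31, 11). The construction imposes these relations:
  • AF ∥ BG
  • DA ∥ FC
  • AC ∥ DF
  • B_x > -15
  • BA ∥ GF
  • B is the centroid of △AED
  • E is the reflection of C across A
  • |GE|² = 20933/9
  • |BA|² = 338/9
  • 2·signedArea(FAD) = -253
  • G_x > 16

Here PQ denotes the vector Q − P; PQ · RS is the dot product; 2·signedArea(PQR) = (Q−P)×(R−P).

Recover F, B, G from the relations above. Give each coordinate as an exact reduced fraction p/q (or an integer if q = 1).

1. F_x = 19  [DA ∥ FC ∩ AC ∥ DF]
2. F_y = -2  [DA ∥ FC ∩ AC ∥ DF]
   → F = (19, -2)
3. B_x = -43/3  [B is the centroid of △AED]
4. B_y = 20/3  [B is the centroid of △AED]
   → B = (-43/3, 20/3)
5. G_x = 50/3  [BA ∥ GF ∩ AF ∥ BG]
6. G_y = 11/3  [BA ∥ GF ∩ AF ∥ BG]
   → G = (50/3, 11/3)

B = (-43/3, 20/3)
F = (19, -2)
G = (50/3, 11/3)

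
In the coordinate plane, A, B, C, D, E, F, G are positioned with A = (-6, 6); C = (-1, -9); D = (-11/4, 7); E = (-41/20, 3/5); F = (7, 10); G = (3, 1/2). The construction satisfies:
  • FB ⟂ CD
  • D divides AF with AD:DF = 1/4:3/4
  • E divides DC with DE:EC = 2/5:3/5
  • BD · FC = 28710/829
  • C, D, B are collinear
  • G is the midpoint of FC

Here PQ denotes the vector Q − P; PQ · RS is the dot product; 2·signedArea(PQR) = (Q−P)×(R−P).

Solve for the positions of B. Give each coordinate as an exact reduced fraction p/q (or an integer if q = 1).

B = (-2453/829, 7387/829)

1. B_x = -2453/829  [C, D, B are collinear ∩ FB ⟂ CD]
2. B_y = 7387/829  [C, D, B are collinear ∩ FB ⟂ CD]
   → B = (-2453/829, 7387/829)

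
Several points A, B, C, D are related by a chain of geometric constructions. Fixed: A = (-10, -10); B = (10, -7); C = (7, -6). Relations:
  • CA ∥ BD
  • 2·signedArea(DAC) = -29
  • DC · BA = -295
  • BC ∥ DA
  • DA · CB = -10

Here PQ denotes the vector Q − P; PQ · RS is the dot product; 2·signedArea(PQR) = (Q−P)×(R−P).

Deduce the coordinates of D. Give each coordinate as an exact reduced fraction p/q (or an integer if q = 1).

1. D_x = -7  [BC ∥ DA ∩ CA ∥ BD]
2. D_y = -11  [BC ∥ DA ∩ CA ∥ BD]
   → D = (-7, -11)

D = (-7, -11)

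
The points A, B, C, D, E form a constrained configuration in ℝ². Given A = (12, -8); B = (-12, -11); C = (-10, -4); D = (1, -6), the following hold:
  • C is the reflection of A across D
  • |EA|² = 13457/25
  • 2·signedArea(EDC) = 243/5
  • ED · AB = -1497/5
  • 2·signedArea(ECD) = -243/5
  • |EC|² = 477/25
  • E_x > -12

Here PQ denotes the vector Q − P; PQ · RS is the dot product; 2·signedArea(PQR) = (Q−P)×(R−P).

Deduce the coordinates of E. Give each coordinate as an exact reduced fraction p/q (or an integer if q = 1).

1. E_x = -56/5  [2·signedArea(EDC) = 243/5 ∩ ED · AB = -1497/5]
2. E_y = -41/5  [2·signedArea(EDC) = 243/5 ∩ ED · AB = -1497/5]
   → E = (-56/5, -41/5)

E = (-56/5, -41/5)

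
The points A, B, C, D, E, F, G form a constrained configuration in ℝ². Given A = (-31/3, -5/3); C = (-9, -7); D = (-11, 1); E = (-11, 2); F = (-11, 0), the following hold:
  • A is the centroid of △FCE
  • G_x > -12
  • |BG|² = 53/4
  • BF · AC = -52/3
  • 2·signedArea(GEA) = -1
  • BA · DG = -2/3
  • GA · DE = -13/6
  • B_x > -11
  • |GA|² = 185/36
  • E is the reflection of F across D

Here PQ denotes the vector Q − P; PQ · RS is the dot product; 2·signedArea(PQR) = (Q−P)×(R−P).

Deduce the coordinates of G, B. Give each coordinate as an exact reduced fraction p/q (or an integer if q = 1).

B = (-10, -3)
G = (-11, 1/2)

1. G_x = -11  [2·signedArea(GEA) = -1 ∩ GA · DE = -13/6]
2. G_y = 1/2  [2·signedArea(GEA) = -1 ∩ GA · DE = -13/6]
   → G = (-11, 1/2)
3. B_x = -10  [BF · AC = -52/3 ∩ BA · DG = -2/3]
4. B_y = -3  [BF · AC = -52/3 ∩ BA · DG = -2/3]
   → B = (-10, -3)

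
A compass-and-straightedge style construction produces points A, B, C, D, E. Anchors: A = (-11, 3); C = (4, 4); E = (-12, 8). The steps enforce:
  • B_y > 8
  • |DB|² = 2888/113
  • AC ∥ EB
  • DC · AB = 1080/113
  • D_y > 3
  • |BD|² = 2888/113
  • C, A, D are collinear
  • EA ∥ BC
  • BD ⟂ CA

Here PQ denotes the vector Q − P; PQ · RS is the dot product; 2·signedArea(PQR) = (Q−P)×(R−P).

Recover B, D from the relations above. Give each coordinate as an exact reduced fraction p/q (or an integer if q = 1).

1. B_x = 3  [EA ∥ BC ∩ AC ∥ EB]
2. B_y = 9  [EA ∥ BC ∩ AC ∥ EB]
   → B = (3, 9)
3. D_x = 377/113  [C, A, D are collinear ∩ BD ⟂ CA]
4. D_y = 447/113  [C, A, D are collinear ∩ BD ⟂ CA]
   → D = (377/113, 447/113)

B = (3, 9)
D = (377/113, 447/113)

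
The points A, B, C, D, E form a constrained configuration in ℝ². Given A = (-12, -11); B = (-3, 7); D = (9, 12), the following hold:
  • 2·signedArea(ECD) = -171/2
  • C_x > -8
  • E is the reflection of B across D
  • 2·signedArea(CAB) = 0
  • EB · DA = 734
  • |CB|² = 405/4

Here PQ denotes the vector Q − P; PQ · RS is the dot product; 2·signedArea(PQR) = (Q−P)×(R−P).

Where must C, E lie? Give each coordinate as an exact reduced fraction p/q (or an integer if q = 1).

1. E_x = 21  [E is the reflection of B across D]
2. E_y = 17  [E is the reflection of B across D]
   → E = (21, 17)
3. C_x = -15/2  [2·signedArea(CAB) = 0 ∩ 2·signedArea(ECD) = -171/2]
4. C_y = -2  [2·signedArea(CAB) = 0 ∩ 2·signedArea(ECD) = -171/2]
   → C = (-15/2, -2)

C = (-15/2, -2)
E = (21, 17)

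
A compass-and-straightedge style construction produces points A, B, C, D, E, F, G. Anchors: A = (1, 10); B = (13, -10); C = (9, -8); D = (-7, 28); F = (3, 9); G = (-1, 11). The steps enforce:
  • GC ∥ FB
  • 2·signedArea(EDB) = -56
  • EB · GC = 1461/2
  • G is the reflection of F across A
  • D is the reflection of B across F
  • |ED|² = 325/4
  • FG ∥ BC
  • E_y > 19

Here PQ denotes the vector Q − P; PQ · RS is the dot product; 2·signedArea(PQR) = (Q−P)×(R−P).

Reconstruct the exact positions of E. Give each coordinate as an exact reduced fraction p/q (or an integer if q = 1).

1. E_x = -4  [2·signedArea(EDB) = -56 ∩ EB · GC = 1461/2]
2. E_y = 39/2  [2·signedArea(EDB) = -56 ∩ EB · GC = 1461/2]
   → E = (-4, 39/2)

E = (-4, 39/2)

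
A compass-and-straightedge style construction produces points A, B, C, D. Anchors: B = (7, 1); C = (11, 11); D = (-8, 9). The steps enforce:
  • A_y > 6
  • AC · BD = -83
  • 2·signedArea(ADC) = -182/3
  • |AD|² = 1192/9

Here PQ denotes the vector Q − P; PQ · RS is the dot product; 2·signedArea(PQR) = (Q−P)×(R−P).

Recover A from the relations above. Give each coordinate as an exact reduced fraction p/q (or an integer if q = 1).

1. A_x = 10/3  [AC · BD = -83 ∩ 2·signedArea(ADC) = -182/3]
2. A_y = 7  [AC · BD = -83 ∩ 2·signedArea(ADC) = -182/3]
   → A = (10/3, 7)

A = (10/3, 7)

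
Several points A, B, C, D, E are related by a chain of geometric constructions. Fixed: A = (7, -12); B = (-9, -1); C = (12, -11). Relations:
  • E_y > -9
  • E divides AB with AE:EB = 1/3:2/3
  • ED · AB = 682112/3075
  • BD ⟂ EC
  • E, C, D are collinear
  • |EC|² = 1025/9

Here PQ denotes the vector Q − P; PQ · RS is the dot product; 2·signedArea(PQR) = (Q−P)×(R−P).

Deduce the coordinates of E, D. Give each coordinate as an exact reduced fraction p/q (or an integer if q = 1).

1. E_x = 5/3  [E divides AB with AE:EB = 1/3:2/3]
2. E_y = -25/3  [E divides AB with AE:EB = 1/3:2/3]
   → E = (5/3, -25/3)
3. D_x = -10361/1025  [E, C, D are collinear ∩ BD ⟂ EC]
4. D_y = -5427/1025  [E, C, D are collinear ∩ BD ⟂ EC]
   → D = (-10361/1025, -5427/1025)

D = (-10361/1025, -5427/1025)
E = (5/3, -25/3)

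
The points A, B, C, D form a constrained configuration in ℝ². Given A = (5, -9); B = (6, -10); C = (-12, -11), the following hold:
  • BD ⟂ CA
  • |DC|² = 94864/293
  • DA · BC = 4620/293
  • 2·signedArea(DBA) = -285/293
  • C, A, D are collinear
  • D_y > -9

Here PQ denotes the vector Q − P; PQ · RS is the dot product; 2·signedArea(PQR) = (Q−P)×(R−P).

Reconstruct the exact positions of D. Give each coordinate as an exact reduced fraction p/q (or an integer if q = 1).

D = (1720/293, -2607/293)

1. D_x = 1720/293  [C, A, D are collinear ∩ BD ⟂ CA]
2. D_y = -2607/293  [C, A, D are collinear ∩ BD ⟂ CA]
   → D = (1720/293, -2607/293)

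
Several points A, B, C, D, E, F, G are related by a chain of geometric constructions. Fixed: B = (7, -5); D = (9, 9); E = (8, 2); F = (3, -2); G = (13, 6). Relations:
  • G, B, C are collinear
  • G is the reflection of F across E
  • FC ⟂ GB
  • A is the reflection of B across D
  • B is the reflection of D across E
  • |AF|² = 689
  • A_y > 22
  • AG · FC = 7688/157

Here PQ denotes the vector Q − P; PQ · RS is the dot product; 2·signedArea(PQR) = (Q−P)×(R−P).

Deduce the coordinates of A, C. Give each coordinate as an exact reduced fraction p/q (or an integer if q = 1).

1. A_x = 11  [A is the reflection of B across D]
2. A_y = 23  [A is the reflection of B across D]
   → A = (11, 23)
3. C_x = 1153/157  [G, B, C are collinear ∩ FC ⟂ GB]
4. C_y = -686/157  [G, B, C are collinear ∩ FC ⟂ GB]
   → C = (1153/157, -686/157)

A = (11, 23)
C = (1153/157, -686/157)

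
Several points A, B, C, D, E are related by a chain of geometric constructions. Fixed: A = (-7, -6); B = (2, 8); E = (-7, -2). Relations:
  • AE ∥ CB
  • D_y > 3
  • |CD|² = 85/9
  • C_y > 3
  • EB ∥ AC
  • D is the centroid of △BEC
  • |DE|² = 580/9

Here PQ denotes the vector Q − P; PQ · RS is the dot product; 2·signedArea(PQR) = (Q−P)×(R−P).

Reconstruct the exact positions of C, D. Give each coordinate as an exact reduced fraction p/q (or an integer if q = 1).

C = (2, 4)
D = (-1, 10/3)

1. C_x = 2  [AE ∥ CB ∩ EB ∥ AC]
2. C_y = 4  [AE ∥ CB ∩ EB ∥ AC]
   → C = (2, 4)
3. D_x = -1  [D is the centroid of △BEC]
4. D_y = 10/3  [D is the centroid of △BEC]
   → D = (-1, 10/3)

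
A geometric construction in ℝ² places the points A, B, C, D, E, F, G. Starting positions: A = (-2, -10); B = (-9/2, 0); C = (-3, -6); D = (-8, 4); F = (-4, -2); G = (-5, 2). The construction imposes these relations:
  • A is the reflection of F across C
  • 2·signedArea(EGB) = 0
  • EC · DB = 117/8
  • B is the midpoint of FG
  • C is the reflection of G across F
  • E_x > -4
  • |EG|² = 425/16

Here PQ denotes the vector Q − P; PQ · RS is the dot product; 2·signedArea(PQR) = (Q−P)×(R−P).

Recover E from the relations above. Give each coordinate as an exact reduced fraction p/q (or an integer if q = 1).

1. E_x = -15/4  [2·signedArea(EGB) = 0 ∩ EC · DB = 117/8]
2. E_y = -3  [2·signedArea(EGB) = 0 ∩ EC · DB = 117/8]
   → E = (-15/4, -3)

E = (-15/4, -3)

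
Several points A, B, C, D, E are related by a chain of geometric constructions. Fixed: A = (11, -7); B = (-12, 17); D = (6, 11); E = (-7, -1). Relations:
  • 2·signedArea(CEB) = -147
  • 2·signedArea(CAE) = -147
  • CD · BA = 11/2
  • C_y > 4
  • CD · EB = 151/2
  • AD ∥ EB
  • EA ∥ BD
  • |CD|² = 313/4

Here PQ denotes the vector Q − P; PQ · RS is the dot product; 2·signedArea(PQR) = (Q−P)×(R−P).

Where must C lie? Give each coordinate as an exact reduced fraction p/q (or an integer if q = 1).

C = (-1/2, 5)

1. C_x = -1/2  [CD · BA = 11/2 ∩ CD · EB = 151/2]
2. C_y = 5  [CD · BA = 11/2 ∩ CD · EB = 151/2]
   → C = (-1/2, 5)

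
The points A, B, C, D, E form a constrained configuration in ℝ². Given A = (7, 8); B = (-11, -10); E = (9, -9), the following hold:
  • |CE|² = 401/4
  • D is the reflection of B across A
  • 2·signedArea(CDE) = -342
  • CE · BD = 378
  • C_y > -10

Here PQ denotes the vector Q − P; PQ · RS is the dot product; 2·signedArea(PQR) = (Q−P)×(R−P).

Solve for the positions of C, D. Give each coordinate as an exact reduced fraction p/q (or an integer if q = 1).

C = (-1, -19/2)
D = (25, 26)

1. D_x = 25  [D is the reflection of B across A]
2. D_y = 26  [D is the reflection of B across A]
   → D = (25, 26)
3. C_x = -1  [CE · BD = 378 ∩ 2·signedArea(CDE) = -342]
4. C_y = -19/2  [CE · BD = 378 ∩ 2·signedArea(CDE) = -342]
   → C = (-1, -19/2)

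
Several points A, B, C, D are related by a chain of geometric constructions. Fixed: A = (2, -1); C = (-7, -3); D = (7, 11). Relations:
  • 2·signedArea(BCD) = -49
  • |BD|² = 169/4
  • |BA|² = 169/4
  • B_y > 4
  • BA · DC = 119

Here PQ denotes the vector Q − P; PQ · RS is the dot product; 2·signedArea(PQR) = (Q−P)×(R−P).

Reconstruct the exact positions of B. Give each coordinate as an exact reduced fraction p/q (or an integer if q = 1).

1. B_x = 9/2  [2·signedArea(BCD) = -49 ∩ BA · DC = 119]
2. B_y = 5  [2·signedArea(BCD) = -49 ∩ BA · DC = 119]
   → B = (9/2, 5)

B = (9/2, 5)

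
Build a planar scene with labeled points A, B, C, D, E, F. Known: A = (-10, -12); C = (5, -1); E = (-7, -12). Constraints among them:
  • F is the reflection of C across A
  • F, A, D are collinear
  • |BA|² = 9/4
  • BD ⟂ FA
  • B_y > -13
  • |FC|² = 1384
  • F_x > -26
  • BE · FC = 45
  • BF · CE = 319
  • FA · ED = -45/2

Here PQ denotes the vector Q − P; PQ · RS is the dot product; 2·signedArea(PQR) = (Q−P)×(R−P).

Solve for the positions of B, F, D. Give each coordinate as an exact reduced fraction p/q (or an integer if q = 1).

1. F_x = -25  [F is the reflection of C across A]
2. F_y = -23  [F is the reflection of C across A]
   → F = (-25, -23)
3. D_x = -6245/692  [F, A, D are collinear ∩ FA · ED = -45/2]
4. D_y = -7809/692  [F, A, D are collinear ∩ FA · ED = -45/2]
   → D = (-6245/692, -7809/692)
5. B_x = -17/2  [BF · CE = 319 ∩ BD ⟂ FA]
6. B_y = -12  [BF · CE = 319 ∩ BD ⟂ FA]
   → B = (-17/2, -12)

B = (-17/2, -12)
D = (-6245/692, -7809/692)
F = (-25, -23)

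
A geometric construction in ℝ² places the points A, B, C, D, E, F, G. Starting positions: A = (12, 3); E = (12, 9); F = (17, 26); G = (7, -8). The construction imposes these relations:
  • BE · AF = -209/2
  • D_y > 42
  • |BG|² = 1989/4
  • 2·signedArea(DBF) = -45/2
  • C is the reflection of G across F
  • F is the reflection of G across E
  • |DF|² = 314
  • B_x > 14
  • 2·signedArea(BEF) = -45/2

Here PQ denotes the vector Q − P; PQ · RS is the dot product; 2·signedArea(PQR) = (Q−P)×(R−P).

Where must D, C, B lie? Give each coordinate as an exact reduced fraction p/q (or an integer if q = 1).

1. C_x = 27  [C is the reflection of G across F]
2. C_y = 60  [C is the reflection of G across F]
   → C = (27, 60)
3. B_x = 29/2  [BE · AF = -209/2 ∩ 2·signedArea(BEF) = -45/2]
4. B_y = 13  [BE · AF = -209/2 ∩ 2·signedArea(BEF) = -45/2]
   → B = (29/2, 13)
5. D_x = 22  [line -13·x + 5/2·y + 357/2 = 0 ∩ |DF|² = 314]
6. D_y = 43  [line -13·x + 5/2·y + 357/2 = 0 ∩ |DF|² = 314]
   → D = (22, 43)

B = (29/2, 13)
C = (27, 60)
D = (22, 43)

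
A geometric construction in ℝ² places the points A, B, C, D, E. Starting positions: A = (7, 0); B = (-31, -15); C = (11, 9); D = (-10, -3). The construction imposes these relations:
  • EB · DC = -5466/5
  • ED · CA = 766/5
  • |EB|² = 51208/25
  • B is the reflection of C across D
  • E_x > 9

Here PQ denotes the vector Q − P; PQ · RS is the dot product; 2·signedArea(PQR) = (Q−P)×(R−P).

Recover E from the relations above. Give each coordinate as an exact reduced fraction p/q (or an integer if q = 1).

1. E_x = 47/5  [EB · DC = -5466/5 ∩ ED · CA = 766/5]
2. E_y = 27/5  [EB · DC = -5466/5 ∩ ED · CA = 766/5]
   → E = (47/5, 27/5)

E = (47/5, 27/5)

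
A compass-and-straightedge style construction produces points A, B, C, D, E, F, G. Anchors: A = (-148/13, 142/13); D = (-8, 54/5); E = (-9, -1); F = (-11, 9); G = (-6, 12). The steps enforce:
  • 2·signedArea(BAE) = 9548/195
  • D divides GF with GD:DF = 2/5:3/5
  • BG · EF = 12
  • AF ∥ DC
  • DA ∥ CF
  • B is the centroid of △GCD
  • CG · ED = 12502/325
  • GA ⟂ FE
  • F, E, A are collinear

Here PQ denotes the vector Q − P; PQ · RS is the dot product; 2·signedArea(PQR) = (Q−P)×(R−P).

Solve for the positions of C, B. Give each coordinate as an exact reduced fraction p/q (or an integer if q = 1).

1. C_x = -99/13  [DA ∥ CF ∩ AF ∥ DC]
2. C_y = 577/65  [DA ∥ CF ∩ AF ∥ DC]
   → C = (-99/13, 577/65)
3. B_x = -281/39  [B is the centroid of △GCD]
4. B_y = 2059/195  [B is the centroid of △GCD]
   → B = (-281/39, 2059/195)

B = (-281/39, 2059/195)
C = (-99/13, 577/65)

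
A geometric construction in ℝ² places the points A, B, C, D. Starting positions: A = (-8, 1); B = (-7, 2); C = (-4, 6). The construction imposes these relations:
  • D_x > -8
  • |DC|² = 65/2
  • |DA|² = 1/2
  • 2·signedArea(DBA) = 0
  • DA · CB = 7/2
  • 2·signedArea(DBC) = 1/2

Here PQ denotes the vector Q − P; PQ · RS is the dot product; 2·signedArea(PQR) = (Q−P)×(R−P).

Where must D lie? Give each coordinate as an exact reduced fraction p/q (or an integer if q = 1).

D = (-15/2, 3/2)

1. D_x = -15/2  [2·signedArea(DBA) = 0 ∩ DA · CB = 7/2]
2. D_y = 3/2  [2·signedArea(DBA) = 0 ∩ DA · CB = 7/2]
   → D = (-15/2, 3/2)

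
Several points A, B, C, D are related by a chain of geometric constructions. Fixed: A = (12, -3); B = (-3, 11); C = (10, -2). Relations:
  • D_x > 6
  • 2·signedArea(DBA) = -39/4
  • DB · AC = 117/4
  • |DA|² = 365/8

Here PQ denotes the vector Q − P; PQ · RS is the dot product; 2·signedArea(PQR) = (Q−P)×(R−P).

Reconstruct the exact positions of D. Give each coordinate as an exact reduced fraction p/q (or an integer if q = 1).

1. D_x = 27/4  [2·signedArea(DBA) = -39/4 ∩ DB · AC = 117/4]
2. D_y = 5/4  [2·signedArea(DBA) = -39/4 ∩ DB · AC = 117/4]
   → D = (27/4, 5/4)

D = (27/4, 5/4)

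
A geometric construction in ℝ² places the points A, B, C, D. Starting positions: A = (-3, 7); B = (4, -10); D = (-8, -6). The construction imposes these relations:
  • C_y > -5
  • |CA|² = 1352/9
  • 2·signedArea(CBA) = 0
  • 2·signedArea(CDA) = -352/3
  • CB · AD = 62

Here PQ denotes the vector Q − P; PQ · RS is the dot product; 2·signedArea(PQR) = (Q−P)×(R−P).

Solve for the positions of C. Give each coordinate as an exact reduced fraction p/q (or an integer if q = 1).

C = (5/3, -13/3)

1. C_x = 5/3  [2·signedArea(CBA) = 0 ∩ 2·signedArea(CDA) = -352/3]
2. C_y = -13/3  [2·signedArea(CBA) = 0 ∩ 2·signedArea(CDA) = -352/3]
   → C = (5/3, -13/3)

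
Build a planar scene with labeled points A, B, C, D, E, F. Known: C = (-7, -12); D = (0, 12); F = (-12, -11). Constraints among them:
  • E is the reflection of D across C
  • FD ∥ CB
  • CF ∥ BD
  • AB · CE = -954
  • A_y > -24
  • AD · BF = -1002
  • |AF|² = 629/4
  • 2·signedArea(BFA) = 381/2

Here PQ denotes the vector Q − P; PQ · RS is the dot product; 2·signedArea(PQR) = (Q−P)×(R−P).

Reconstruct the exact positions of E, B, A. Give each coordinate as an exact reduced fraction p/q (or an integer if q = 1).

1. E_x = -14  [E is the reflection of D across C]
2. E_y = -36  [E is the reflection of D across C]
   → E = (-14, -36)
3. B_x = 5  [CF ∥ BD ∩ FD ∥ CB]
4. B_y = 11  [CF ∥ BD ∩ FD ∥ CB]
   → B = (5, 11)
5. A_x = -13  [AB · CE = -954 ∩ 2·signedArea(BFA) = 381/2]
6. A_y = -47/2  [AB · CE = -954 ∩ 2·signedArea(BFA) = 381/2]
   → A = (-13, -47/2)

A = (-13, -47/2)
B = (5, 11)
E = (-14, -36)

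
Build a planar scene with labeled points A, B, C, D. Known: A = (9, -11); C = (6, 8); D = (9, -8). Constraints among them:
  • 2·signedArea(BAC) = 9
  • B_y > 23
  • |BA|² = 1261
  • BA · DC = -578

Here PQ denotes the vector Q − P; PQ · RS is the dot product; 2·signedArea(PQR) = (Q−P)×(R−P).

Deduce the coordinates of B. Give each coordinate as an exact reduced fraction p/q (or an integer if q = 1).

1. B_x = 3  [2·signedArea(BAC) = 9 ∩ BA · DC = -578]
2. B_y = 24  [2·signedArea(BAC) = 9 ∩ BA · DC = -578]
   → B = (3, 24)

B = (3, 24)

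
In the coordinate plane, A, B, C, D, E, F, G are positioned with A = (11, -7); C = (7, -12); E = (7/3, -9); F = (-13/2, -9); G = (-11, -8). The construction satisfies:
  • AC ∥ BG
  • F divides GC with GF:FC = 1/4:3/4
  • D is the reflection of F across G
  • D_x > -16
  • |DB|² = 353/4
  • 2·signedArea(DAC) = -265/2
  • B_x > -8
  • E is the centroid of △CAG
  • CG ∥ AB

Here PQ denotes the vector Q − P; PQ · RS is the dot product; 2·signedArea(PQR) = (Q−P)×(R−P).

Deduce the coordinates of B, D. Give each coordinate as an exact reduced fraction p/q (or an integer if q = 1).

B = (-7, -3)
D = (-31/2, -7)

1. B_x = -7  [AC ∥ BG ∩ CG ∥ AB]
2. B_y = -3  [AC ∥ BG ∩ CG ∥ AB]
   → B = (-7, -3)
3. D_x = -31/2  [D is the reflection of F across G]
4. D_y = -7  [D is the reflection of F across G]
   → D = (-31/2, -7)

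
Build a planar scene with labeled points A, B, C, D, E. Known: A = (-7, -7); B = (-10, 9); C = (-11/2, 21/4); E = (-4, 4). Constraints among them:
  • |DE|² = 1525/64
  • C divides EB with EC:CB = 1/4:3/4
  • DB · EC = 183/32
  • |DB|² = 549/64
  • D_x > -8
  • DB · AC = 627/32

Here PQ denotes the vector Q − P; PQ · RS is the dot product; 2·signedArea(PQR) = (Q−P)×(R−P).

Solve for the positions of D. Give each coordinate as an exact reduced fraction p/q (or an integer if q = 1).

D = (-31/4, 57/8)

1. D_x = -31/4  [DB · AC = 627/32 ∩ DB · EC = 183/32]
2. D_y = 57/8  [DB · AC = 627/32 ∩ DB · EC = 183/32]
   → D = (-31/4, 57/8)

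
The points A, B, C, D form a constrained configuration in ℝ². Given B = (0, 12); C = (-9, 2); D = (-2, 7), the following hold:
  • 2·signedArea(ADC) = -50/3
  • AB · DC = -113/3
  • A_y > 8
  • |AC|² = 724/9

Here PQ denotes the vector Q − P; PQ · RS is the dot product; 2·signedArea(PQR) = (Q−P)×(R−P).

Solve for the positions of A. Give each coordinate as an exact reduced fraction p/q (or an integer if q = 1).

1. A_x = -3  [2·signedArea(ADC) = -50/3 ∩ AB · DC = -113/3]
2. A_y = 26/3  [2·signedArea(ADC) = -50/3 ∩ AB · DC = -113/3]
   → A = (-3, 26/3)

A = (-3, 26/3)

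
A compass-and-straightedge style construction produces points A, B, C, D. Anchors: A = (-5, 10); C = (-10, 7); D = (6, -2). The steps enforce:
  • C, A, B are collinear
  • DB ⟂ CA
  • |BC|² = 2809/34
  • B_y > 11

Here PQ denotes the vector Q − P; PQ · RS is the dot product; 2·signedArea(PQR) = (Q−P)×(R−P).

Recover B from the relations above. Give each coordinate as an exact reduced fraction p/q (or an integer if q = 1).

1. B_x = -75/34  [C, A, B are collinear ∩ DB ⟂ CA]
2. B_y = 397/34  [C, A, B are collinear ∩ DB ⟂ CA]
   → B = (-75/34, 397/34)

B = (-75/34, 397/34)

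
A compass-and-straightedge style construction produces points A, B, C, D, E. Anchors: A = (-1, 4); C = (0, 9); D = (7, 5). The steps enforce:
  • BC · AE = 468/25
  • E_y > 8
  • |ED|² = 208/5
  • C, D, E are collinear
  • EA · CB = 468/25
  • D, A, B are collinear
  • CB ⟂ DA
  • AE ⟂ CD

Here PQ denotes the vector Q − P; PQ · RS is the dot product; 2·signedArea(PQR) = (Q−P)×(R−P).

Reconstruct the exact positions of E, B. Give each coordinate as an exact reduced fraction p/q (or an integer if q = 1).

B = (3/5, 21/5)
E = (7/5, 41/5)

1. E_x = 7/5  [C, D, E are collinear ∩ AE ⟂ CD]
2. E_y = 41/5  [C, D, E are collinear ∩ AE ⟂ CD]
   → E = (7/5, 41/5)
3. B_x = 3/5  [D, A, B are collinear ∩ CB ⟂ DA]
4. B_y = 21/5  [D, A, B are collinear ∩ CB ⟂ DA]
   → B = (3/5, 21/5)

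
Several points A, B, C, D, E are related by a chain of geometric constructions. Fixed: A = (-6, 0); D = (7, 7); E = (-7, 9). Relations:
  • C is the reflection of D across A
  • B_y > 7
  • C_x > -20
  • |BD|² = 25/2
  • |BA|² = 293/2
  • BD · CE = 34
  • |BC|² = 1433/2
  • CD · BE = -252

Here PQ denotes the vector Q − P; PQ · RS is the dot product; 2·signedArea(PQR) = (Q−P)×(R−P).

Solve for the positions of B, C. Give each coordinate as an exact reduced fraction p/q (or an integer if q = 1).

B = (7/2, 15/2)
C = (-19, -7)

1. C_x = -19  [C is the reflection of D across A]
2. C_y = -7  [C is the reflection of D across A]
   → C = (-19, -7)
3. B_x = 7/2  [BD · CE = 34 ∩ CD · BE = -252]
4. B_y = 15/2  [BD · CE = 34 ∩ CD · BE = -252]
   → B = (7/2, 15/2)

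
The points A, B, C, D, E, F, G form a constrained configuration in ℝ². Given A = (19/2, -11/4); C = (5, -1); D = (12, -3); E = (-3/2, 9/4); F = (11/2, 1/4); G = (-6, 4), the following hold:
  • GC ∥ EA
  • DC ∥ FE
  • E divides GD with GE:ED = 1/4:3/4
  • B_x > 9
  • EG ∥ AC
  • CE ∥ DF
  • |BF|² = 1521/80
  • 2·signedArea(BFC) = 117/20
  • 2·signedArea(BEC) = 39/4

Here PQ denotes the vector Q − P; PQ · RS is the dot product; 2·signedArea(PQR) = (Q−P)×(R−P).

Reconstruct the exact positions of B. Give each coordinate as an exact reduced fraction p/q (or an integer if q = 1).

B = (47/5, -17/10)

1. B_x = 47/5  [2·signedArea(BEC) = 39/4 ∩ 2·signedArea(BFC) = 117/20]
2. B_y = -17/10  [2·signedArea(BEC) = 39/4 ∩ 2·signedArea(BFC) = 117/20]
   → B = (47/5, -17/10)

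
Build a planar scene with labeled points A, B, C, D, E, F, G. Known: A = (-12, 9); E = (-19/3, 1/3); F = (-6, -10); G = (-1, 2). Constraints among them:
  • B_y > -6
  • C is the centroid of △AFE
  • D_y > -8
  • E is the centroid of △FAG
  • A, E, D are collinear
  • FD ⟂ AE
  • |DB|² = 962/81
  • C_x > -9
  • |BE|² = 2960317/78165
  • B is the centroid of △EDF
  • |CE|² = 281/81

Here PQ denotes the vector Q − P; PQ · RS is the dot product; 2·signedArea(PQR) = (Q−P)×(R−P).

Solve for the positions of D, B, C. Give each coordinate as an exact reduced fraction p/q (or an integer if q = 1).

1. D_x = -1448/965  [A, E, D are collinear ∩ FD ⟂ AE]
2. D_y = -6811/965  [A, E, D are collinear ∩ FD ⟂ AE]
   → D = (-1448/965, -6811/965)
3. B_x = -40049/8685  [B is the centroid of △EDF]
4. B_y = -48418/8685  [B is the centroid of △EDF]
   → B = (-40049/8685, -48418/8685)
5. C_x = -73/9  [C is the centroid of △AFE]
6. C_y = -2/9  [C is the centroid of △AFE]
   → C = (-73/9, -2/9)

B = (-40049/8685, -48418/8685)
C = (-73/9, -2/9)
D = (-1448/965, -6811/965)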